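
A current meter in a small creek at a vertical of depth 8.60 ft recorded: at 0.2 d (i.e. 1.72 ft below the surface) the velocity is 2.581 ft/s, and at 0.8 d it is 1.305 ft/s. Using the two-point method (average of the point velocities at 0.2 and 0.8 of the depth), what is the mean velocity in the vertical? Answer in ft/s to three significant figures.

v̄ = (2.581 + 1.305) / 2 = 1.943 ft/s

1.94 ft/s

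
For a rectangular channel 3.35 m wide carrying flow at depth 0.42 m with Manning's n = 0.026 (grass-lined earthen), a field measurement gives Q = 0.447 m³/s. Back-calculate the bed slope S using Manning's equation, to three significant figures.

A = b·y = 3.35 × 0.42 = 1.407 m²
P = b + 2y = 3.35 + 2×0.42 = 4.190 m
R = A/P = 1.407/4.190 = 0.3358 m
S = (Q·n / (1·A·R^(2/3)))² = (0.447×0.026 / (1×1.407×0.4831))² = 0.0002923

0.000292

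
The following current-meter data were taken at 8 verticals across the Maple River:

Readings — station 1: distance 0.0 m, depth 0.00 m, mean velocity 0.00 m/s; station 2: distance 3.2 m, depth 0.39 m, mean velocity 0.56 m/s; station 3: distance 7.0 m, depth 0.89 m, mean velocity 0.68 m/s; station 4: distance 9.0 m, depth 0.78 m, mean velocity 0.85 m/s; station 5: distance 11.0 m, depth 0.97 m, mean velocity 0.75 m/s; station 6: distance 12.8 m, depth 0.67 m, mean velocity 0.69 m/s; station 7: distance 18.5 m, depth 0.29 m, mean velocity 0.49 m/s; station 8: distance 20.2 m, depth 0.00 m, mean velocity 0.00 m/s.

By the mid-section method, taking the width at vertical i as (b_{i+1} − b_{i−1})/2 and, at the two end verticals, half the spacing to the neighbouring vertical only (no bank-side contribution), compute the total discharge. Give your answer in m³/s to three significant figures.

7.49 m³/s

w_2 = (7.0 − 0.0)/2 = 3.5 m; q_2 = 0.56 × 0.39 × 3.5 = 0.7644 m³/s
w_3 = (9.0 − 3.2)/2 = 2.9 m; q_3 = 0.68 × 0.89 × 2.9 = 1.755 m³/s
w_4 = (11.0 − 7.0)/2 = 2 m; q_4 = 0.85 × 0.78 × 2 = 1.326 m³/s
w_5 = (12.8 − 9.0)/2 = 1.9 m; q_5 = 0.75 × 0.97 × 1.9 = 1.382 m³/s
w_6 = (18.5 − 11.0)/2 = 3.75 m; q_6 = 0.69 × 0.67 × 3.75 = 1.734 m³/s
w_7 = (20.2 − 12.8)/2 = 3.7 m; q_7 = 0.49 × 0.29 × 3.7 = 0.5258 m³/s
Stations 1, 8 contribute zero (depth or velocity is 0).
Q = Σ qᵢ = 7.487 m³/s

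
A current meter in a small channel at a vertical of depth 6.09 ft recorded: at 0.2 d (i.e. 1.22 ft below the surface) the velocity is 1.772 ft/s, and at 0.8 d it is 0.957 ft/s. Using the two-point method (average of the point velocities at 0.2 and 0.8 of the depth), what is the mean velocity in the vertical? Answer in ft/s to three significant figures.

v̄ = (1.772 + 0.957) / 2 = 1.365 ft/s

1.36 ft/s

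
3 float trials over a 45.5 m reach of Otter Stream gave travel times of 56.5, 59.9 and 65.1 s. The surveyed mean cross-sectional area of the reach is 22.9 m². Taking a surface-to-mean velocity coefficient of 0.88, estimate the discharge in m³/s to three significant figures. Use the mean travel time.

15.2 m³/s

t̄ = (56.5 + 59.9 + 65.1) / 3 = 60.5 s
v_surface = L / t̄ = 45.5 / 60.5 = 0.7521 m/s
v_mean = 0.88 × 0.7521 = 0.6618 m/s
Q = A × v_mean = 22.9 × 0.6618 = 15.16 m³/s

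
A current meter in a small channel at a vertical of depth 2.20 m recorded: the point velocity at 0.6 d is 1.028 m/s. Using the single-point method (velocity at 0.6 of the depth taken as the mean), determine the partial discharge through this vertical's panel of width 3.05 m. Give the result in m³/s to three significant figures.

6.90 m³/s

v̄ = v₀.₆ = 1.028 m/s
q = v̄ × d × w = 1.028 × 2.20 × 3.05 = 6.898 m³/s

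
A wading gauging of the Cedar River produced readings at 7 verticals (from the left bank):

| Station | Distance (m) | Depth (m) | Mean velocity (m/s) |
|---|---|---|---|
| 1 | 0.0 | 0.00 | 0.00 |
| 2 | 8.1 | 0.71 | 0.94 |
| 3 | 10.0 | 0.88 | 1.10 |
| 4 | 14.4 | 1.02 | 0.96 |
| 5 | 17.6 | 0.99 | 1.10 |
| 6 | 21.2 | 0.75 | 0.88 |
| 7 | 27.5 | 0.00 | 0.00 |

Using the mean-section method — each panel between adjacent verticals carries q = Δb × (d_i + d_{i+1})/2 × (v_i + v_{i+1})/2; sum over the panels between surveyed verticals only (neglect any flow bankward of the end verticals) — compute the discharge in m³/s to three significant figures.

14.7 m³/s

Panel 1-2: Δb = 8.1 m, d̄ = (0.00+0.71)/2 = 0.355, v̄ = (0.00+0.94)/2 = 0.47 → q = 8.1×0.355×0.47 = 1.351 m³/s
Panel 2-3: Δb = 1.9 m, d̄ = (0.71+0.88)/2 = 0.795, v̄ = (0.94+1.10)/2 = 1.02 → q = 1.9×0.795×1.02 = 1.541 m³/s
Panel 3-4: Δb = 4.4 m, d̄ = (0.88+1.02)/2 = 0.95, v̄ = (1.10+0.96)/2 = 1.03 → q = 4.4×0.95×1.03 = 4.305 m³/s
Panel 4-5: Δb = 3.2 m, d̄ = (1.02+0.99)/2 = 1.005, v̄ = (0.96+1.10)/2 = 1.03 → q = 3.2×1.005×1.03 = 3.312 m³/s
Panel 5-6: Δb = 3.6 m, d̄ = (0.99+0.75)/2 = 0.87, v̄ = (1.10+0.88)/2 = 0.99 → q = 3.6×0.87×0.99 = 3.101 m³/s
Panel 6-7: Δb = 6.3 m, d̄ = (0.75+0.00)/2 = 0.375, v̄ = (0.88+0.00)/2 = 0.44 → q = 6.3×0.375×0.44 = 1.040 m³/s
Q = Σ q = 14.65 m³/s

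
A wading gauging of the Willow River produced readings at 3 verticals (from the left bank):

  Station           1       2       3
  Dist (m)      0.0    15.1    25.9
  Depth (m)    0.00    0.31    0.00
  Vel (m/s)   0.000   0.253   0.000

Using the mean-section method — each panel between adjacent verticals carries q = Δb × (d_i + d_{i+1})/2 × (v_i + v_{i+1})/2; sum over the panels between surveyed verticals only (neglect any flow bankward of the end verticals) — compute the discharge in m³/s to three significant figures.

Panel 1-2: Δb = 15.1 m, d̄ = (0.00+0.31)/2 = 0.155, v̄ = (0.000+0.253)/2 = 0.1265 → q = 15.1×0.155×0.1265 = 0.2961 m³/s
Panel 2-3: Δb = 10.8 m, d̄ = (0.31+0.00)/2 = 0.155, v̄ = (0.253+0.000)/2 = 0.1265 → q = 10.8×0.155×0.1265 = 0.2118 m³/s
Q = Σ q = 0.5078 m³/s

0.508 m³/s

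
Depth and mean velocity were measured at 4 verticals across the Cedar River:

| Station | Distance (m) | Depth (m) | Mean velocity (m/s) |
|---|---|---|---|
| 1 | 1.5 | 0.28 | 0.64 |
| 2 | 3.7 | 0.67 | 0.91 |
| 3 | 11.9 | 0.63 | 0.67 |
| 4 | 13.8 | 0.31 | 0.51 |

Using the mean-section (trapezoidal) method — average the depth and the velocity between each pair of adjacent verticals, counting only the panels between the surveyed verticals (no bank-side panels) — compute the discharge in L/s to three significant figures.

Panel 1-2: Δb = 2.2 m, d̄ = (0.28+0.67)/2 = 0.475, v̄ = (0.64+0.91)/2 = 0.775 → q = 2.2×0.475×0.775 = 0.8099 m³/s
Panel 2-3: Δb = 8.2 m, d̄ = (0.67+0.63)/2 = 0.65, v̄ = (0.91+0.67)/2 = 0.79 → q = 8.2×0.65×0.79 = 4.211 m³/s
Panel 3-4: Δb = 1.9 m, d̄ = (0.63+0.31)/2 = 0.47, v̄ = (0.67+0.51)/2 = 0.59 → q = 1.9×0.47×0.59 = 0.5269 m³/s
Q = Σ q = 5.547 m³/s
= 5.547 × 1000 = 5547 L/s

5550 L/s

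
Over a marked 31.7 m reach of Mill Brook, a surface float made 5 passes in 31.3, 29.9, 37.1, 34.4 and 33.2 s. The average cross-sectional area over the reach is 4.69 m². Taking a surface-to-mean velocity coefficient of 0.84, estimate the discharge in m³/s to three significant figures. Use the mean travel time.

t̄ = (31.3 + 29.9 + 37.1 + 34.4 + 33.2) / 5 = 33.18 s
v_surface = L / t̄ = 31.7 / 33.18 = 0.9554 m/s
v_mean = 0.84 × 0.9554 = 0.8025 m/s
Q = A × v_mean = 4.69 × 0.8025 = 3.764 m³/s

3.76 m³/s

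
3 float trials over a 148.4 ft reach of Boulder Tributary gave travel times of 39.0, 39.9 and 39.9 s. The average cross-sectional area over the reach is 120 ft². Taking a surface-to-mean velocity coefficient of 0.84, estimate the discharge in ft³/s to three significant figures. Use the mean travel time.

378 ft³/s

t̄ = (39.0 + 39.9 + 39.9) / 3 = 39.6 s
v_surface = L / t̄ = 148.4 / 39.6 = 3.747 ft/s
v_mean = 0.84 × 3.747 = 3.148 ft/s
Q = A × v_mean = 120 × 3.148 = 377.7 ft³/s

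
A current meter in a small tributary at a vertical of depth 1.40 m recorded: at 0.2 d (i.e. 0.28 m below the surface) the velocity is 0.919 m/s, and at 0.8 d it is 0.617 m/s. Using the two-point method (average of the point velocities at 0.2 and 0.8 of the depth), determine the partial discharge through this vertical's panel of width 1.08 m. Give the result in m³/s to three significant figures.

1.16 m³/s

v̄ = (0.919 + 0.617) / 2 = 0.7680 m/s
q = v̄ × d × w = 0.7680 × 1.40 × 1.08 = 1.161 m³/s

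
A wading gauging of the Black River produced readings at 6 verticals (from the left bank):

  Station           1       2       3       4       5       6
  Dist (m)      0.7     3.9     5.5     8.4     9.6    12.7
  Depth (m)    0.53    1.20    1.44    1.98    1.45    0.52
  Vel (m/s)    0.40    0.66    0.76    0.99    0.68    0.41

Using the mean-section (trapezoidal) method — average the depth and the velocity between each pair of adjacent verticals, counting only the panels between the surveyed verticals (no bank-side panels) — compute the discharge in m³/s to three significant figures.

Panel 1-2: Δb = 3.2 m, d̄ = (0.53+1.20)/2 = 0.865, v̄ = (0.40+0.66)/2 = 0.53 → q = 3.2×0.865×0.53 = 1.467 m³/s
Panel 2-3: Δb = 1.6 m, d̄ = (1.20+1.44)/2 = 1.32, v̄ = (0.66+0.76)/2 = 0.71 → q = 1.6×1.32×0.71 = 1.500 m³/s
Panel 3-4: Δb = 2.9 m, d̄ = (1.44+1.98)/2 = 1.71, v̄ = (0.76+0.99)/2 = 0.875 → q = 2.9×1.71×0.875 = 4.339 m³/s
Panel 4-5: Δb = 1.2 m, d̄ = (1.98+1.45)/2 = 1.715, v̄ = (0.99+0.68)/2 = 0.835 → q = 1.2×1.715×0.835 = 1.718 m³/s
Panel 5-6: Δb = 3.1 m, d̄ = (1.45+0.52)/2 = 0.985, v̄ = (0.68+0.41)/2 = 0.545 → q = 3.1×0.985×0.545 = 1.664 m³/s
Q = Σ q = 10.69 m³/s

10.7 m³/s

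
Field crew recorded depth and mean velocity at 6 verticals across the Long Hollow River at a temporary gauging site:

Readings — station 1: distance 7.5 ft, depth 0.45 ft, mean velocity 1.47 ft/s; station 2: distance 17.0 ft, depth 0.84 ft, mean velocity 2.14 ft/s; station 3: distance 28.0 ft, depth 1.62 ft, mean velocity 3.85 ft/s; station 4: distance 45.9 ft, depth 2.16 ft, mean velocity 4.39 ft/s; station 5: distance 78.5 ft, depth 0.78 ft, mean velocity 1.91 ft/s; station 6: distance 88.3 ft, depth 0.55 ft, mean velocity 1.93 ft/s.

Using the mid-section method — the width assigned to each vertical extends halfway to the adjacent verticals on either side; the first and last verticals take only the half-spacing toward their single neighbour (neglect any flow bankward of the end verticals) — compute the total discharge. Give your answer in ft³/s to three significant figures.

w_1 = (17.0 − 7.5)/2 = 4.75 ft; q_1 = 1.47 × 0.45 × 4.75 = 3.142 ft³/s
w_2 = (28.0 − 7.5)/2 = 10.25 ft; q_2 = 2.14 × 0.84 × 10.25 = 18.43 ft³/s
w_3 = (45.9 − 17.0)/2 = 14.45 ft; q_3 = 3.85 × 1.62 × 14.45 = 90.12 ft³/s
w_4 = (78.5 − 28.0)/2 = 25.25 ft; q_4 = 4.39 × 2.16 × 25.25 = 239.4 ft³/s
w_5 = (88.3 − 45.9)/2 = 21.2 ft; q_5 = 1.91 × 0.78 × 21.2 = 31.58 ft³/s
w_6 = (88.3 − 78.5)/2 = 4.9 ft; q_6 = 1.93 × 0.55 × 4.9 = 5.201 ft³/s
Q = Σ qᵢ = 387.9 ft³/s

388 ft³/s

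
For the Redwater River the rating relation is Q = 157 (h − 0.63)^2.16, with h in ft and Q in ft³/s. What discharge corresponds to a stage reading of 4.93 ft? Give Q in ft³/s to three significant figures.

Q = 157 × (4.93 − 0.63)^2.16 = 157 × 4.3^2.16 = 3666 ft³/s

3670 ft³/s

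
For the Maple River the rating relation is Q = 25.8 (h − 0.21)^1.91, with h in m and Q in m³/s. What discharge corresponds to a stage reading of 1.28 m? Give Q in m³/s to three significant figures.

Q = 25.8 × (1.28 − 0.21)^1.91 = 25.8 × 1.07^1.91 = 29.36 m³/s

29.4 m³/s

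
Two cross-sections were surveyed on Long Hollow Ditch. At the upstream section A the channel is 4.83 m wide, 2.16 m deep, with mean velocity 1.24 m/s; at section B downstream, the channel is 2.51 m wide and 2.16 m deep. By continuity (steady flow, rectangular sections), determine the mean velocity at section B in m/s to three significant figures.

Q = A₁V₁ = (4.83×2.16) × 1.24 = 12.94 m³/s
A₂ = 2.51 × 2.16 = 5.422 m²
V₂ = Q/A₂ = 12.94/5.422 = 2.386 m/s

2.39 m/s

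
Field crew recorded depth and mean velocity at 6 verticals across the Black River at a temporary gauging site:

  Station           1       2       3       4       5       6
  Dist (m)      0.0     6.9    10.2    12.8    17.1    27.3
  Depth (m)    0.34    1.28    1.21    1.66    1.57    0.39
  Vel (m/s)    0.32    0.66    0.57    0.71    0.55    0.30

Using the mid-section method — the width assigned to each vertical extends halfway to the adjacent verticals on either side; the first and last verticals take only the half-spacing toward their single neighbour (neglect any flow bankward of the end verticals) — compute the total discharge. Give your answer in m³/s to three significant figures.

w_1 = (6.9 − 0.0)/2 = 3.45 m; q_1 = 0.32 × 0.34 × 3.45 = 0.3754 m³/s
w_2 = (10.2 − 0.0)/2 = 5.1 m; q_2 = 0.66 × 1.28 × 5.1 = 4.308 m³/s
w_3 = (12.8 − 6.9)/2 = 2.95 m; q_3 = 0.57 × 1.21 × 2.95 = 2.035 m³/s
w_4 = (17.1 − 10.2)/2 = 3.45 m; q_4 = 0.71 × 1.66 × 3.45 = 4.066 m³/s
w_5 = (27.3 − 12.8)/2 = 7.25 m; q_5 = 0.55 × 1.57 × 7.25 = 6.260 m³/s
w_6 = (27.3 − 17.1)/2 = 5.1 m; q_6 = 0.30 × 0.39 × 5.1 = 0.5967 m³/s
Q = Σ qᵢ = 17.64 m³/s

17.6 m³/s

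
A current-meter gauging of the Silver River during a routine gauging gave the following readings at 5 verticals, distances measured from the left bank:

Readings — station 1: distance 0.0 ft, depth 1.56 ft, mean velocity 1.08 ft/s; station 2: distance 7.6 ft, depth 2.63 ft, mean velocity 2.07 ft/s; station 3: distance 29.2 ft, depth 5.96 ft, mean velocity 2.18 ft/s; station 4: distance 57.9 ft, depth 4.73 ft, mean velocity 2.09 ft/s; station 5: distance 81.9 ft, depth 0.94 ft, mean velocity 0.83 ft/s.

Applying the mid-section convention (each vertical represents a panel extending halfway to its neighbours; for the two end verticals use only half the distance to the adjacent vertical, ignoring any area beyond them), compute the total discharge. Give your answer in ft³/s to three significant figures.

w_1 = (7.6 − 0.0)/2 = 3.8 ft; q_1 = 1.08 × 1.56 × 3.8 = 6.402 ft³/s
w_2 = (29.2 − 0.0)/2 = 14.6 ft; q_2 = 2.07 × 2.63 × 14.6 = 79.48 ft³/s
w_3 = (57.9 − 7.6)/2 = 25.15 ft; q_3 = 2.18 × 5.96 × 25.15 = 326.8 ft³/s
w_4 = (81.9 − 29.2)/2 = 26.35 ft; q_4 = 2.09 × 4.73 × 26.35 = 260.5 ft³/s
w_5 = (81.9 − 57.9)/2 = 12 ft; q_5 = 0.83 × 0.94 × 12 = 9.362 ft³/s
Q = Σ qᵢ = 682.5 ft³/s

683 ft³/s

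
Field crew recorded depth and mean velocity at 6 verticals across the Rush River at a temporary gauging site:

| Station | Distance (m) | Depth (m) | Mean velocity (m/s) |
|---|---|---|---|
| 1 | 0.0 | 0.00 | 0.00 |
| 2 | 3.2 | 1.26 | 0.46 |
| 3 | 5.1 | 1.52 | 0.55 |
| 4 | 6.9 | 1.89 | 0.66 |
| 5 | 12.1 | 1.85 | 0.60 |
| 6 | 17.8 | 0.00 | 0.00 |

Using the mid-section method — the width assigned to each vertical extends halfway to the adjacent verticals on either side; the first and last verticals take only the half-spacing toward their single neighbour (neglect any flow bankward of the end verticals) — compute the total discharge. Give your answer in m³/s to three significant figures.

w_2 = (5.1 − 0.0)/2 = 2.55 m; q_2 = 0.46 × 1.26 × 2.55 = 1.478 m³/s
w_3 = (6.9 − 3.2)/2 = 1.85 m; q_3 = 0.55 × 1.52 × 1.85 = 1.547 m³/s
w_4 = (12.1 − 5.1)/2 = 3.5 m; q_4 = 0.66 × 1.89 × 3.5 = 4.366 m³/s
w_5 = (17.8 − 6.9)/2 = 5.45 m; q_5 = 0.60 × 1.85 × 5.45 = 6.050 m³/s
Stations 1, 6 contribute zero (depth or velocity is 0).
Q = Σ qᵢ = 13.44 m³/s

13.4 m³/s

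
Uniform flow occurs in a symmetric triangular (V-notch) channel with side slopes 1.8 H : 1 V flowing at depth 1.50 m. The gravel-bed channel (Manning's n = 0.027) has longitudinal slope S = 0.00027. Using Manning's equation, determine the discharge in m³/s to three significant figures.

A = z·y² = 1.8×1.50² = 4.050 m²
P = 2y√(1+z²) = 2×1.50×√(1+1.8²) = 6.177 m
R = A/P = 4.050/6.177 = 0.6556 m
Q = (1/n)·A·R^(2/3)·S^(1/2) = (1/0.027) × 4.050 × 0.6556^(2/3) × 0.00027^(1/2) = 1.860 m³/s

1.86 m³/s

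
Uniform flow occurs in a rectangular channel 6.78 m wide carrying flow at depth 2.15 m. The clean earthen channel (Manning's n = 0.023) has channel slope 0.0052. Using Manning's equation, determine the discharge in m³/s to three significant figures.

54.9 m³/s

A = b·y = 6.78 × 2.15 = 14.58 m²
P = b + 2y = 6.78 + 2×2.15 = 11.08 m
R = A/P = 14.58/11.08 = 1.316 m
Q = (1/n)·A·R^(2/3)·S^(1/2) = (1/0.023) × 14.58 × 1.316^(2/3) × 0.0052^(1/2) = 54.87 m³/s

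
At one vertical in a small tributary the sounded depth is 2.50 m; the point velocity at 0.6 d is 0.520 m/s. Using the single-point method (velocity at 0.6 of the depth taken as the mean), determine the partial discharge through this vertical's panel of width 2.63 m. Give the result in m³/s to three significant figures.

3.42 m³/s

v̄ = v₀.₆ = 0.520 m/s
q = v̄ × d × w = 0.5200 × 2.50 × 2.63 = 3.419 m³/s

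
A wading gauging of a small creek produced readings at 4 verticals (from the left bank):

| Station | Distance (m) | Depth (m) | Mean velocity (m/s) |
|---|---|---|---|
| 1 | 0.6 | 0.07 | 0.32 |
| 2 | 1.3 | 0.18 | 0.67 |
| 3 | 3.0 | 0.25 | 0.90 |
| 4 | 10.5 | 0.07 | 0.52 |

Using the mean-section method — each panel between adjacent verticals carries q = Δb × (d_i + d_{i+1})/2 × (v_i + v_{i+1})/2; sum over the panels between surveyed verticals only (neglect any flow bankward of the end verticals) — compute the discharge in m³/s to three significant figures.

Panel 1-2: Δb = 0.7 m, d̄ = (0.07+0.18)/2 = 0.125, v̄ = (0.32+0.67)/2 = 0.495 → q = 0.7×0.125×0.495 = 0.04331 m³/s
Panel 2-3: Δb = 1.7 m, d̄ = (0.18+0.25)/2 = 0.215, v̄ = (0.67+0.90)/2 = 0.785 → q = 1.7×0.215×0.785 = 0.2869 m³/s
Panel 3-4: Δb = 7.5 m, d̄ = (0.25+0.07)/2 = 0.16, v̄ = (0.90+0.52)/2 = 0.71 → q = 7.5×0.16×0.71 = 0.8520 m³/s
Q = Σ q = 1.182 m³/s

1.18 m³/s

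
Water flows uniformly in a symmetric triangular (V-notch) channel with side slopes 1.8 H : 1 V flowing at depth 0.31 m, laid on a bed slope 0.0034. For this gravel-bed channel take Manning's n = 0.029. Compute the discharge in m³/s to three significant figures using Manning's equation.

A = z·y² = 1.8×0.31² = 0.1730 m²
P = 2y√(1+z²) = 2×0.31×√(1+1.8²) = 1.277 m
R = A/P = 0.1730/1.277 = 0.1355 m
Q = (1/n)·A·R^(2/3)·S^(1/2) = (1/0.029) × 0.1730 × 0.1355^(2/3) × 0.0034^(1/2) = 0.09175 m³/s

0.0918 m³/s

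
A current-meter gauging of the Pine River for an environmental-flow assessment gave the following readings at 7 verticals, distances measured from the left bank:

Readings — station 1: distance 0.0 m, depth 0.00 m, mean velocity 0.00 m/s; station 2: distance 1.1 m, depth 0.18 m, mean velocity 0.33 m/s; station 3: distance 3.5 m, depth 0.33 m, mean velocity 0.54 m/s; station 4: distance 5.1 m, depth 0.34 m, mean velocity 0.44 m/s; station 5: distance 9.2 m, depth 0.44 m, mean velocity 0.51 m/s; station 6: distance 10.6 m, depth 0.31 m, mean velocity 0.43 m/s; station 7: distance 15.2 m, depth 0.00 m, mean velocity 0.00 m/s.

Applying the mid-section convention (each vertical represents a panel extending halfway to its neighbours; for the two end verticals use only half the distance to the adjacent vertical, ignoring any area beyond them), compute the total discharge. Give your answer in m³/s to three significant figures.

w_2 = (3.5 − 0.0)/2 = 1.75 m; q_2 = 0.33 × 0.18 × 1.75 = 0.1040 m³/s
w_3 = (5.1 − 1.1)/2 = 2 m; q_3 = 0.54 × 0.33 × 2 = 0.3564 m³/s
w_4 = (9.2 − 3.5)/2 = 2.85 m; q_4 = 0.44 × 0.34 × 2.85 = 0.4264 m³/s
w_5 = (10.6 − 5.1)/2 = 2.75 m; q_5 = 0.51 × 0.44 × 2.75 = 0.6171 m³/s
w_6 = (15.2 − 9.2)/2 = 3 m; q_6 = 0.43 × 0.31 × 3 = 0.3999 m³/s
Stations 1, 7 contribute zero (depth or velocity is 0).
Q = Σ qᵢ = 1.904 m³/s

1.90 m³/s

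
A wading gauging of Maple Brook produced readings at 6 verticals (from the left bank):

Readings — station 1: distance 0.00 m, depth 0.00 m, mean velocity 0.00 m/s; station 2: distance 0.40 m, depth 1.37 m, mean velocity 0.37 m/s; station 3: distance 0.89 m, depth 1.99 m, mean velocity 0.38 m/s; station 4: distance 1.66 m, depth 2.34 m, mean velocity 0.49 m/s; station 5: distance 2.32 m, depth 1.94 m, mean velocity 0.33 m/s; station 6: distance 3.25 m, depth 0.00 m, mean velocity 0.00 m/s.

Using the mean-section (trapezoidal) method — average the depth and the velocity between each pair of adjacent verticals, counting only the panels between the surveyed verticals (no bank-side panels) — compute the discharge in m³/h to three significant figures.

Panel 1-2: Δb = 0.4 m, d̄ = (0.00+1.37)/2 = 0.685, v̄ = (0.00+0.37)/2 = 0.185 → q = 0.4×0.685×0.185 = 0.05069 m³/s
Panel 2-3: Δb = 0.49 m, d̄ = (1.37+1.99)/2 = 1.68, v̄ = (0.37+0.38)/2 = 0.375 → q = 0.49×1.68×0.375 = 0.3087 m³/s
Panel 3-4: Δb = 0.77 m, d̄ = (1.99+2.34)/2 = 2.165, v̄ = (0.38+0.49)/2 = 0.435 → q = 0.77×2.165×0.435 = 0.7252 m³/s
Panel 4-5: Δb = 0.66 m, d̄ = (2.34+1.94)/2 = 2.14, v̄ = (0.49+0.33)/2 = 0.41 → q = 0.66×2.14×0.41 = 0.5791 m³/s
Panel 5-6: Δb = 0.93 m, d̄ = (1.94+0.00)/2 = 0.97, v̄ = (0.33+0.00)/2 = 0.165 → q = 0.93×0.97×0.165 = 0.1488 m³/s
Q = Σ q = 1.812 m³/s
= 1.812 × 3600 = 6525 m³/h

6520 m³/h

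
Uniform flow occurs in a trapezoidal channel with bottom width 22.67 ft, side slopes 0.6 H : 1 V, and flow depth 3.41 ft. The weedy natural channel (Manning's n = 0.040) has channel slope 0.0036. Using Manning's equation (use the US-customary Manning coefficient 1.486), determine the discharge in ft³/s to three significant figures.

A = (b + z·y)·y = (22.67 + 0.6×3.41)×3.41 = 84.28 ft²
P = b + 2y√(1+z²) = 22.67 + 2×3.41×√(1+0.6²) = 30.62 ft
R = A/P = 84.28/30.62 = 2.752 ft
Q = (1.486/n)·A·R^(2/3)·S^(1/2) = (1.486/0.040) × 84.28 × 2.752^(2/3) × 0.0036^(1/2) = 368.9 ft³/s

369 ft³/s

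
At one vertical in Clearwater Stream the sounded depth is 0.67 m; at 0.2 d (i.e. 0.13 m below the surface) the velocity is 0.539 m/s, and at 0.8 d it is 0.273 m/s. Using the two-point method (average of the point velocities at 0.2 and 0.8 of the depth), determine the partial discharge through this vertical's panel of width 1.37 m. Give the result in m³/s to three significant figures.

0.373 m³/s

v̄ = (0.539 + 0.273) / 2 = 0.4060 m/s
q = v̄ × d × w = 0.4060 × 0.67 × 1.37 = 0.3727 m³/s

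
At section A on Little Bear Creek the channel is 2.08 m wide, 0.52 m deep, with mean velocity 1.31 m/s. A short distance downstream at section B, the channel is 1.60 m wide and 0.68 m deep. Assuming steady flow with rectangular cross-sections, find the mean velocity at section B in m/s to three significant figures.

1.30 m/s

Q = A₁V₁ = (2.08×0.52) × 1.31 = 1.417 m³/s
A₂ = 1.60 × 0.68 = 1.088 m²
V₂ = Q/A₂ = 1.417/1.088 = 1.302 m/s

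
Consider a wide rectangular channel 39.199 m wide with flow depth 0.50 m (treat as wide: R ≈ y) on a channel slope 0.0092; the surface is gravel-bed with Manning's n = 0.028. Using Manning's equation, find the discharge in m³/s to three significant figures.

A = b·y = 39.199 × 0.50 = 19.60 m²
Wide channel: R ≈ y = 0.50 m
Q = (1/n)·A·R^(2/3)·S^(1/2) = (1/0.028) × 19.60 × 0.5000^(2/3) × 0.0092^(1/2) = 42.30 m³/s

42.3 m³/s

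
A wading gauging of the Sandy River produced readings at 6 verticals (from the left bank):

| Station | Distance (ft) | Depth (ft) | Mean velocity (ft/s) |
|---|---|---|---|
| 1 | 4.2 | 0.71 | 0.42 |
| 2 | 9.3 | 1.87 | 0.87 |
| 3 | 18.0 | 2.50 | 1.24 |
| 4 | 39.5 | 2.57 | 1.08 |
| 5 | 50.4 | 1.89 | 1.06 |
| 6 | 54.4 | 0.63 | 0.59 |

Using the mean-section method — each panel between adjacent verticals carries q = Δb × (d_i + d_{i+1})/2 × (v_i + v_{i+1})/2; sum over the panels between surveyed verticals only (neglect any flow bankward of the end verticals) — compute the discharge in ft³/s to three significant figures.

118 ft³/s

Panel 1-2: Δb = 5.1 ft, d̄ = (0.71+1.87)/2 = 1.29, v̄ = (0.42+0.87)/2 = 0.645 → q = 5.1×1.29×0.645 = 4.243 ft³/s
Panel 2-3: Δb = 8.7 ft, d̄ = (1.87+2.50)/2 = 2.185, v̄ = (0.87+1.24)/2 = 1.055 → q = 8.7×2.185×1.055 = 20.06 ft³/s
Panel 3-4: Δb = 21.5 ft, d̄ = (2.50+2.57)/2 = 2.535, v̄ = (1.24+1.08)/2 = 1.16 → q = 21.5×2.535×1.16 = 63.22 ft³/s
Panel 4-5: Δb = 10.9 ft, d̄ = (2.57+1.89)/2 = 2.23, v̄ = (1.08+1.06)/2 = 1.07 → q = 10.9×2.23×1.07 = 26.01 ft³/s
Panel 5-6: Δb = 4 ft, d̄ = (1.89+0.63)/2 = 1.26, v̄ = (1.06+0.59)/2 = 0.825 → q = 4×1.26×0.825 = 4.158 ft³/s
Q = Σ q = 117.7 ft³/s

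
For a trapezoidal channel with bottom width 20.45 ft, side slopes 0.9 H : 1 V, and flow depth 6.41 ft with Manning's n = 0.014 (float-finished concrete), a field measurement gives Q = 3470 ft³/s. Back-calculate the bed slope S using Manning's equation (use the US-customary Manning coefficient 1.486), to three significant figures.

A = (b + z·y)·y = (20.45 + 0.9×6.41)×6.41 = 168.1 ft²
P = b + 2y√(1+z²) = 20.45 + 2×6.41×√(1+0.9²) = 37.70 ft
R = A/P = 168.1/37.70 = 4.458 ft
S = (Q·n / (1.486·A·R^(2/3)))² = (3470×0.014 / (1.486×168.1×2.709))² = 0.005157

0.00516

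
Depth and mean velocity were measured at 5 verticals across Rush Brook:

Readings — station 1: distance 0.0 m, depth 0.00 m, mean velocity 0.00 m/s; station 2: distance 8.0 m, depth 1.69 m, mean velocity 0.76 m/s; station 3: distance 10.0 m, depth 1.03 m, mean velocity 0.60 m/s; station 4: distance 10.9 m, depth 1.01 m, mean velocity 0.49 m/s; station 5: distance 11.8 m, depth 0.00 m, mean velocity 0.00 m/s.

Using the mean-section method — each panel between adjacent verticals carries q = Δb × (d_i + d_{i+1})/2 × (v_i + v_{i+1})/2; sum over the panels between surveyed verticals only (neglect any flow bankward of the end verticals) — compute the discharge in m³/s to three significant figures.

5.03 m³/s

Panel 1-2: Δb = 8 m, d̄ = (0.00+1.69)/2 = 0.845, v̄ = (0.00+0.76)/2 = 0.38 → q = 8×0.845×0.38 = 2.569 m³/s
Panel 2-3: Δb = 2 m, d̄ = (1.69+1.03)/2 = 1.36, v̄ = (0.76+0.60)/2 = 0.68 → q = 2×1.36×0.68 = 1.850 m³/s
Panel 3-4: Δb = 0.9 m, d̄ = (1.03+1.01)/2 = 1.02, v̄ = (0.60+0.49)/2 = 0.545 → q = 0.9×1.02×0.545 = 0.5003 m³/s
Panel 4-5: Δb = 0.9 m, d̄ = (1.01+0.00)/2 = 0.505, v̄ = (0.49+0.00)/2 = 0.245 → q = 0.9×0.505×0.245 = 0.1114 m³/s
Q = Σ q = 5.030 m³/s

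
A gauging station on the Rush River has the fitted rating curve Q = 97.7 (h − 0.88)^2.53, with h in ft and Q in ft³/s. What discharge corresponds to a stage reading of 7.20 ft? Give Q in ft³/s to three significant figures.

10400 ft³/s

Q = 97.7 × (7.20 − 0.88)^2.53 = 97.7 × 6.32^2.53 = 10370 ft³/s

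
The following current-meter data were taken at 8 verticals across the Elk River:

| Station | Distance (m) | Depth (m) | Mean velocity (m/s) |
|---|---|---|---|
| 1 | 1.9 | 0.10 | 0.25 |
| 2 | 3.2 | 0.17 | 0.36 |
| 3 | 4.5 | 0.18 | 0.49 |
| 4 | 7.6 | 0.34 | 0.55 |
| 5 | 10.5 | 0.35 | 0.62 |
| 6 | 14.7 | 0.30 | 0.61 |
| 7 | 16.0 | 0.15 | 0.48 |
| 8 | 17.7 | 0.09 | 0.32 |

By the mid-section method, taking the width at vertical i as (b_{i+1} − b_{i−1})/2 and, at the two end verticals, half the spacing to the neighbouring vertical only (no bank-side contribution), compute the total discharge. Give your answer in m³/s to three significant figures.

2.26 m³/s

w_1 = (3.2 − 1.9)/2 = 0.65 m; q_1 = 0.25 × 0.10 × 0.65 = 0.01625 m³/s
w_2 = (4.5 − 1.9)/2 = 1.3 m; q_2 = 0.36 × 0.17 × 1.3 = 0.07956 m³/s
w_3 = (7.6 − 3.2)/2 = 2.2 m; q_3 = 0.49 × 0.18 × 2.2 = 0.1940 m³/s
w_4 = (10.5 − 4.5)/2 = 3 m; q_4 = 0.55 × 0.34 × 3 = 0.5610 m³/s
w_5 = (14.7 − 7.6)/2 = 3.55 m; q_5 = 0.62 × 0.35 × 3.55 = 0.7704 m³/s
w_6 = (16.0 − 10.5)/2 = 2.75 m; q_6 = 0.61 × 0.30 × 2.75 = 0.5033 m³/s
w_7 = (17.7 − 14.7)/2 = 1.5 m; q_7 = 0.48 × 0.15 × 1.5 = 0.1080 m³/s
w_8 = (17.7 − 16.0)/2 = 0.85 m; q_8 = 0.32 × 0.09 × 0.85 = 0.02448 m³/s
Q = Σ qᵢ = 2.257 m³/s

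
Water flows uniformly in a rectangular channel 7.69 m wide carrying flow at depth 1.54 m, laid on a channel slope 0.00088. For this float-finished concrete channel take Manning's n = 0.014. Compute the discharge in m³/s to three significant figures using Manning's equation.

26.7 m³/s

A = b·y = 7.69 × 1.54 = 11.84 m²
P = b + 2y = 7.69 + 2×1.54 = 10.77 m
R = A/P = 11.84/10.77 = 1.100 m
Q = (1/n)·A·R^(2/3)·S^(1/2) = (1/0.014) × 11.84 × 1.100^(2/3) × 0.00088^(1/2) = 26.73 m³/s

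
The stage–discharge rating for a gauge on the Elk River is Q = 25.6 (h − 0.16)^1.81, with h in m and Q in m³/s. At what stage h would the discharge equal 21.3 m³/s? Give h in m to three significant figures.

1.06 m

h − h₀ = (Q/C)^(1/b) = (21.3/25.6)^(1/1.81) = 0.9034 m
h = 0.16 + 0.9034 = 1.063 m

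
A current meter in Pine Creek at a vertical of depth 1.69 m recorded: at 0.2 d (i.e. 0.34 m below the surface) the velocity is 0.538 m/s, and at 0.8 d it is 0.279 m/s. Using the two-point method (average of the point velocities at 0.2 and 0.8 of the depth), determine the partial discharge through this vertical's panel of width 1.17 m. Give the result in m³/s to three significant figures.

0.808 m³/s

v̄ = (0.538 + 0.279) / 2 = 0.4085 m/s
q = v̄ × d × w = 0.4085 × 1.69 × 1.17 = 0.8077 m³/s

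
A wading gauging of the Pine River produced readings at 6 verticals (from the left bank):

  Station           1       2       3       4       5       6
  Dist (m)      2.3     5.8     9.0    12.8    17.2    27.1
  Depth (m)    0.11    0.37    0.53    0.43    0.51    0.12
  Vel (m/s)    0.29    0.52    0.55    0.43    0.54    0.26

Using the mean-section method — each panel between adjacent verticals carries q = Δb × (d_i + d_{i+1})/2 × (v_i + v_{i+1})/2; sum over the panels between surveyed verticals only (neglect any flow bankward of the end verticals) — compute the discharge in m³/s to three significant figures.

4.25 m³/s

Panel 1-2: Δb = 3.5 m, d̄ = (0.11+0.37)/2 = 0.24, v̄ = (0.29+0.52)/2 = 0.405 → q = 3.5×0.24×0.405 = 0.3402 m³/s
Panel 2-3: Δb = 3.2 m, d̄ = (0.37+0.53)/2 = 0.45, v̄ = (0.52+0.55)/2 = 0.535 → q = 3.2×0.45×0.535 = 0.7704 m³/s
Panel 3-4: Δb = 3.8 m, d̄ = (0.53+0.43)/2 = 0.48, v̄ = (0.55+0.43)/2 = 0.49 → q = 3.8×0.48×0.49 = 0.8938 m³/s
Panel 4-5: Δb = 4.4 m, d̄ = (0.43+0.51)/2 = 0.47, v̄ = (0.43+0.54)/2 = 0.485 → q = 4.4×0.47×0.485 = 1.003 m³/s
Panel 5-6: Δb = 9.9 m, d̄ = (0.51+0.12)/2 = 0.315, v̄ = (0.54+0.26)/2 = 0.4 → q = 9.9×0.315×0.4 = 1.247 m³/s
Q = Σ q = 4.255 m³/s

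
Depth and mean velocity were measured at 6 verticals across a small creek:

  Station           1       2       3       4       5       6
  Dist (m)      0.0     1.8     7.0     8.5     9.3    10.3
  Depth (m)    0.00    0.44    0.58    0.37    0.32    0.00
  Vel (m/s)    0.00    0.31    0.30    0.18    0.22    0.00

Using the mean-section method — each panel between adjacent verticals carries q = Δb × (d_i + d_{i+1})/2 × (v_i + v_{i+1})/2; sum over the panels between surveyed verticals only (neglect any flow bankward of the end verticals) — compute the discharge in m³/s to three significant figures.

Panel 1-2: Δb = 1.8 m, d̄ = (0.00+0.44)/2 = 0.22, v̄ = (0.00+0.31)/2 = 0.155 → q = 1.8×0.22×0.155 = 0.06138 m³/s
Panel 2-3: Δb = 5.2 m, d̄ = (0.44+0.58)/2 = 0.51, v̄ = (0.31+0.30)/2 = 0.305 → q = 5.2×0.51×0.305 = 0.8089 m³/s
Panel 3-4: Δb = 1.5 m, d̄ = (0.58+0.37)/2 = 0.475, v̄ = (0.30+0.18)/2 = 0.24 → q = 1.5×0.475×0.24 = 0.1710 m³/s
Panel 4-5: Δb = 0.8 m, d̄ = (0.37+0.32)/2 = 0.345, v̄ = (0.18+0.22)/2 = 0.2 → q = 0.8×0.345×0.2 = 0.05520 m³/s
Panel 5-6: Δb = 1 m, d̄ = (0.32+0.00)/2 = 0.16, v̄ = (0.22+0.00)/2 = 0.11 → q = 1×0.16×0.11 = 0.01760 m³/s
Q = Σ q = 1.114 m³/s

1.11 m³/s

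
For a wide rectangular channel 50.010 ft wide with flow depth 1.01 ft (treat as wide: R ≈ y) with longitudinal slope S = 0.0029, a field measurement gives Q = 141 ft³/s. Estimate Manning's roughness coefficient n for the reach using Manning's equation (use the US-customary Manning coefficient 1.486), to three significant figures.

0.0289

A = b·y = 50.010 × 1.01 = 50.51 ft²
Wide channel: R ≈ y = 1.01 ft
n = (1.486/Q)·A·R^(2/3)·S^(1/2) = (1.486/141) × 50.51 × 1.007 × 0.05385 = 0.02886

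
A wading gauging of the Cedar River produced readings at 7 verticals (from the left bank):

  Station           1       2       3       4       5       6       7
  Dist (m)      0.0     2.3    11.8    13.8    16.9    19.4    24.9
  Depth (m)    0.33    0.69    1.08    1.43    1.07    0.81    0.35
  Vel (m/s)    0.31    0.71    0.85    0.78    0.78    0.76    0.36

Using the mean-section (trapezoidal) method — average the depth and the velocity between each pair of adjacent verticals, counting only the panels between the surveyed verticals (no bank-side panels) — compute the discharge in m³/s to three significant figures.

15.8 m³/s

Panel 1-2: Δb = 2.3 m, d̄ = (0.33+0.69)/2 = 0.51, v̄ = (0.31+0.71)/2 = 0.51 → q = 2.3×0.51×0.51 = 0.5982 m³/s
Panel 2-3: Δb = 9.5 m, d̄ = (0.69+1.08)/2 = 0.885, v̄ = (0.71+0.85)/2 = 0.78 → q = 9.5×0.885×0.78 = 6.558 m³/s
Panel 3-4: Δb = 2 m, d̄ = (1.08+1.43)/2 = 1.255, v̄ = (0.85+0.78)/2 = 0.815 → q = 2×1.255×0.815 = 2.046 m³/s
Panel 4-5: Δb = 3.1 m, d̄ = (1.43+1.07)/2 = 1.25, v̄ = (0.78+0.78)/2 = 0.78 → q = 3.1×1.25×0.78 = 3.023 m³/s
Panel 5-6: Δb = 2.5 m, d̄ = (1.07+0.81)/2 = 0.94, v̄ = (0.78+0.76)/2 = 0.77 → q = 2.5×0.94×0.77 = 1.810 m³/s
Panel 6-7: Δb = 5.5 m, d̄ = (0.81+0.35)/2 = 0.58, v̄ = (0.76+0.36)/2 = 0.56 → q = 5.5×0.58×0.56 = 1.786 m³/s
Q = Σ q = 15.82 m³/s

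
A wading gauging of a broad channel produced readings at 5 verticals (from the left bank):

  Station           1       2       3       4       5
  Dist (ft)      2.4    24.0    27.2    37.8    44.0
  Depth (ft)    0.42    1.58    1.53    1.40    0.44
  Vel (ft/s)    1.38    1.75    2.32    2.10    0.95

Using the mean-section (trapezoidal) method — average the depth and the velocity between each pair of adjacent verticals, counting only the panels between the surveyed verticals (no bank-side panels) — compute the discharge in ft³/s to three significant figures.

86.9 ft³/s

Panel 1-2: Δb = 21.6 ft, d̄ = (0.42+1.58)/2 = 1, v̄ = (1.38+1.75)/2 = 1.565 → q = 21.6×1×1.565 = 33.80 ft³/s
Panel 2-3: Δb = 3.2 ft, d̄ = (1.58+1.53)/2 = 1.555, v̄ = (1.75+2.32)/2 = 2.035 → q = 3.2×1.555×2.035 = 10.13 ft³/s
Panel 3-4: Δb = 10.6 ft, d̄ = (1.53+1.40)/2 = 1.465, v̄ = (2.32+2.10)/2 = 2.21 → q = 10.6×1.465×2.21 = 34.32 ft³/s
Panel 4-5: Δb = 6.2 ft, d̄ = (1.40+0.44)/2 = 0.92, v̄ = (2.10+0.95)/2 = 1.525 → q = 6.2×0.92×1.525 = 8.699 ft³/s
Q = Σ q = 86.95 ft³/s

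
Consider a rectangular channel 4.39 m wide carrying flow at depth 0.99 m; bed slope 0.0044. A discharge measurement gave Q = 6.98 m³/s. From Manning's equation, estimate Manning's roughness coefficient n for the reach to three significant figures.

A = b·y = 4.39 × 0.99 = 4.346 m²
P = b + 2y = 4.39 + 2×0.99 = 6.370 m
R = A/P = 4.346/6.370 = 0.6823 m
n = (1/Q)·A·R^(2/3)·S^(1/2) = (1/6.98) × 4.346 × 0.7750 × 0.06633 = 0.03201

0.0320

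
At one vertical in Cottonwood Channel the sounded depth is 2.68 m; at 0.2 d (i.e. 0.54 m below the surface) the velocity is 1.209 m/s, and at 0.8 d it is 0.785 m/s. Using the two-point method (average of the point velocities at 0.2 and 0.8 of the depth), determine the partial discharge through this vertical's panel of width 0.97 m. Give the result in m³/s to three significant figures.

v̄ = (1.209 + 0.785) / 2 = 0.9970 m/s
q = v̄ × d × w = 0.9970 × 2.68 × 0.97 = 2.592 m³/s

2.59 m³/s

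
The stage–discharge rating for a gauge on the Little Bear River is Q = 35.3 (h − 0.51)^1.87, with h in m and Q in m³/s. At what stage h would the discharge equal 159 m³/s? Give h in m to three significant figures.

h − h₀ = (Q/C)^(1/b) = (159/35.3)^(1/1.87) = 2.236 m
h = 0.51 + 2.236 = 2.746 m

2.75 m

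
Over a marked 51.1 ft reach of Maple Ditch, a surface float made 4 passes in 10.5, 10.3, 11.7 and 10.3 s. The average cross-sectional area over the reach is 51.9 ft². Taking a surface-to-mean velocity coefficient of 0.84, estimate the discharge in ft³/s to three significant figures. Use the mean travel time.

208 ft³/s

t̄ = (10.5 + 10.3 + 11.7 + 10.3) / 4 = 10.7 s
v_surface = L / t̄ = 51.1 / 10.7 = 4.776 ft/s
v_mean = 0.84 × 4.776 = 4.012 ft/s
Q = A × v_mean = 51.9 × 4.012 = 208.2 ft³/s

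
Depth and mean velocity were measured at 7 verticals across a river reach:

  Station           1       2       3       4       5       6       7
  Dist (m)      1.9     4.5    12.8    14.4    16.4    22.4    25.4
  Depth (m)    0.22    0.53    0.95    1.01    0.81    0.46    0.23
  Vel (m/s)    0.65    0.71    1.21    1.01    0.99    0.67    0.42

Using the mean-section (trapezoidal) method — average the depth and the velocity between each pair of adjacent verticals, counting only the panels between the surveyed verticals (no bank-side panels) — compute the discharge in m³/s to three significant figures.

13.8 m³/s

Panel 1-2: Δb = 2.6 m, d̄ = (0.22+0.53)/2 = 0.375, v̄ = (0.65+0.71)/2 = 0.68 → q = 2.6×0.375×0.68 = 0.6630 m³/s
Panel 2-3: Δb = 8.3 m, d̄ = (0.53+0.95)/2 = 0.74, v̄ = (0.71+1.21)/2 = 0.96 → q = 8.3×0.74×0.96 = 5.896 m³/s
Panel 3-4: Δb = 1.6 m, d̄ = (0.95+1.01)/2 = 0.98, v̄ = (1.21+1.01)/2 = 1.11 → q = 1.6×0.98×1.11 = 1.740 m³/s
Panel 4-5: Δb = 2 m, d̄ = (1.01+0.81)/2 = 0.91, v̄ = (1.01+0.99)/2 = 1 → q = 2×0.91×1 = 1.820 m³/s
Panel 5-6: Δb = 6 m, d̄ = (0.81+0.46)/2 = 0.635, v̄ = (0.99+0.67)/2 = 0.83 → q = 6×0.635×0.83 = 3.162 m³/s
Panel 6-7: Δb = 3 m, d̄ = (0.46+0.23)/2 = 0.345, v̄ = (0.67+0.42)/2 = 0.545 → q = 3×0.345×0.545 = 0.5641 m³/s
Q = Σ q = 13.85 m³/s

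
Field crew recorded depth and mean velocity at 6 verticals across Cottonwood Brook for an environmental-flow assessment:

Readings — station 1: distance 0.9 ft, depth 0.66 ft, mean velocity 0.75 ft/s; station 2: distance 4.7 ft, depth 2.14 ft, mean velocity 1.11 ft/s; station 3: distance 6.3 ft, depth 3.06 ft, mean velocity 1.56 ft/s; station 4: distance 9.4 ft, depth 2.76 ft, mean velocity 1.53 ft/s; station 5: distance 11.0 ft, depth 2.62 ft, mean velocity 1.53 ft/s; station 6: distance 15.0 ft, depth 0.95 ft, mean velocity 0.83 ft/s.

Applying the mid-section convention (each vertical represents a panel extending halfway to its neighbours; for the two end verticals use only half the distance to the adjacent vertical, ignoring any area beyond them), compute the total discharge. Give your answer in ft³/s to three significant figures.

41.3 ft³/s

w_1 = (4.7 − 0.9)/2 = 1.9 ft; q_1 = 0.75 × 0.66 × 1.9 = 0.9405 ft³/s
w_2 = (6.3 − 0.9)/2 = 2.7 ft; q_2 = 1.11 × 2.14 × 2.7 = 6.414 ft³/s
w_3 = (9.4 − 4.7)/2 = 2.35 ft; q_3 = 1.56 × 3.06 × 2.35 = 11.22 ft³/s
w_4 = (11.0 − 6.3)/2 = 2.35 ft; q_4 = 1.53 × 2.76 × 2.35 = 9.924 ft³/s
w_5 = (15.0 − 9.4)/2 = 2.8 ft; q_5 = 1.53 × 2.62 × 2.8 = 11.22 ft³/s
w_6 = (15.0 − 11.0)/2 = 2 ft; q_6 = 0.83 × 0.95 × 2 = 1.577 ft³/s
Q = Σ qᵢ = 41.30 ft³/s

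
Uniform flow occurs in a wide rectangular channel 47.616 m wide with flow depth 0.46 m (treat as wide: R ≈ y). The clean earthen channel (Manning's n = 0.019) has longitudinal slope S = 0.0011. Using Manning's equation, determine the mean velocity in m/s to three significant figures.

A = b·y = 47.616 × 0.46 = 21.90 m²
Wide channel: R ≈ y = 0.46 m
Q = (1/n)·A·R^(2/3)·S^(1/2) = (1/0.019) × 21.90 × 0.4600^(2/3) × 0.0011^(1/2) = 22.78 m³/s
V = Q/A = 22.78/21.90 = 1.040 m/s

1.04 m/s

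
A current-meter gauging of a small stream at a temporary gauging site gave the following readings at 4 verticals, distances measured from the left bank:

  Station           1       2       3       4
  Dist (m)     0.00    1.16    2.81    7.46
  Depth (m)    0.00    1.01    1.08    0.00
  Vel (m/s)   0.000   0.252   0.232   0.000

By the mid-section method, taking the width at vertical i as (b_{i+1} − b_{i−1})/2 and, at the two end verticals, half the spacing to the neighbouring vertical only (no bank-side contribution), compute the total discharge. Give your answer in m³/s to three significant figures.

w_2 = (2.81 − 0.00)/2 = 1.405 m; q_2 = 0.252 × 1.01 × 1.405 = 0.3576 m³/s
w_3 = (7.46 − 1.16)/2 = 3.15 m; q_3 = 0.232 × 1.08 × 3.15 = 0.7893 m³/s
Stations 1, 4 contribute zero (depth or velocity is 0).
Q = Σ qᵢ = 1.147 m³/s

1.15 m³/s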